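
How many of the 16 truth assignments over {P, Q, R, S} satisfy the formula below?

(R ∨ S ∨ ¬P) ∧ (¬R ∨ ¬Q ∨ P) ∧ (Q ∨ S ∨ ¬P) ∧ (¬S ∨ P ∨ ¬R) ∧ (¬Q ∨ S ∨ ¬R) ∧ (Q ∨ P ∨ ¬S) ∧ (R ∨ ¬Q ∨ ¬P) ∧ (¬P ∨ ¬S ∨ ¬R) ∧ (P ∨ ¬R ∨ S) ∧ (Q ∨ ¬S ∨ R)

3

There are 2^4 = 16 truth assignments over (P, Q, R, S).
Check each against the 10 clauses (columns in the order P, Q, R, S):
  F F F F  ✓ satisfies all
  F F F T  ✗ fails (Q ∨ P ∨ ¬S)
  F F T F  ✗ fails (P ∨ ¬R ∨ S)
  F F T T  ✗ fails (¬S ∨ P ∨ ¬R)
  F T F F  ✓ satisfies all
  F T F T  ✓ satisfies all
  F T T F  ✗ fails (¬R ∨ ¬Q ∨ P)
  F T T T  ✗ fails (¬R ∨ ¬Q ∨ P)
  T F F F  ✗ fails (R ∨ S ∨ ¬P)
  T F F T  ✗ fails (Q ∨ ¬S ∨ R)
  T F T F  ✗ fails (Q ∨ S ∨ ¬P)
  T F T T  ✗ fails (¬P ∨ ¬S ∨ ¬R)
  T T F F  ✗ fails (R ∨ S ∨ ¬P)
  T T F T  ✗ fails (R ∨ ¬Q ∨ ¬P)
  T T T F  ✗ fails (¬Q ∨ S ∨ ¬R)
  T T T T  ✗ fails (¬P ∨ ¬S ∨ ¬R)
3 of the 16 rows are models.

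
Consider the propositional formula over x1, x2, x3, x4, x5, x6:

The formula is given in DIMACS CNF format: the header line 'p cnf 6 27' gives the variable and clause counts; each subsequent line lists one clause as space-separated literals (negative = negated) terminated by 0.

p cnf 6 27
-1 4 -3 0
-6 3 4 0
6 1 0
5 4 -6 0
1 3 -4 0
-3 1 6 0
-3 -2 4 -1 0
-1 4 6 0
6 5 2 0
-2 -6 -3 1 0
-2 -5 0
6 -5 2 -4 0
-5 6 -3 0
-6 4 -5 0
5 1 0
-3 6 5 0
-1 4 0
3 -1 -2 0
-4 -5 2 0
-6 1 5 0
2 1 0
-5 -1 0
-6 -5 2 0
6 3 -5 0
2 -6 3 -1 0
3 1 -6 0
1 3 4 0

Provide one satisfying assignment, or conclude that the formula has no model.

x1 ↦ True,  x2 ↦ False,  x3 ↦ True,  x4 ↦ True,  x5 ↦ False,  x6 ↦ True

Branch on x6: set x6 = True.
Branch on x3: set x3 = True.
Branch on x1: set x1 = True.
The clause (x4) is unit, so x4 = True.
The clause (¬x5) is unit, so x5 = False.
All clauses hold; x2 can take either value.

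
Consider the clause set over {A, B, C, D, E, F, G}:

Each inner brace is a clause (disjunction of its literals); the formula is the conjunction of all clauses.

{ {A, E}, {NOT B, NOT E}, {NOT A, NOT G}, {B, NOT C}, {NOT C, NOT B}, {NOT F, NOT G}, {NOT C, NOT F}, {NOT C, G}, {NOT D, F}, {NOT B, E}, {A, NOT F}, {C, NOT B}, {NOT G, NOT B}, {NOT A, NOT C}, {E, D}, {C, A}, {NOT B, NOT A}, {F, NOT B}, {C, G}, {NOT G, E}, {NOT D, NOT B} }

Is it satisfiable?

Try A = true.
The clause (NOT G) is unit, so G = false.
The clause (NOT C) is unit, so C = false.
Now (C) is unsatisfied and unit — conflict.
Backtrack on A: now try A = false.
The clause (E) is unit, so E = true.
The clause (NOT B) is unit, so B = false.
The clause (NOT C) is unit, so C = false.
Now (C) is unsatisfied and unit — conflict.
Either choice for A ends in contradiction.
No assignment satisfies every clause.

No, unsatisfiable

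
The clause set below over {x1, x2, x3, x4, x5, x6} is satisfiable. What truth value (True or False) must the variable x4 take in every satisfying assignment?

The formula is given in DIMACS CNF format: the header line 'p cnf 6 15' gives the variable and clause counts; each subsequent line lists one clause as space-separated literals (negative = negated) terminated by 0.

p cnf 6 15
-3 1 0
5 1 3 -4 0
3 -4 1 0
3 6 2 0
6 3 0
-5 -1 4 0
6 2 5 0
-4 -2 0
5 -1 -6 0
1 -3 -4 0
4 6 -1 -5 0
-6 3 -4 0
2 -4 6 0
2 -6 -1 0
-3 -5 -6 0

Suppose x4 = True.
From the singleton clause (¬x2), x2 = False.
From the singleton clause (x6), x6 = True.
From the singleton clause (x3), x3 = True.
From the singleton clause (x1), x1 = True.
Now (¬x1) is unsatisfied and unit — conflict.
So every satisfying assignment has x4 = False.

False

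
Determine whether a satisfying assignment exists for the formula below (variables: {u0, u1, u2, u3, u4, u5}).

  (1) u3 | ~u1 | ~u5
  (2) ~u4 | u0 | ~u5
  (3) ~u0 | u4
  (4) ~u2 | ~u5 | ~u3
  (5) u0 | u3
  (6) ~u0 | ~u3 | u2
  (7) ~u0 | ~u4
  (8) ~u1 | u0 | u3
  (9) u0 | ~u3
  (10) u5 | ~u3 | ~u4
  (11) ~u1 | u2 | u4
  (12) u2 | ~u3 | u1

Try u0 = 0.
From the singleton clause (u3), u3 = 1.
But (~u3) is also a unit clause — contradiction.
Undo u0 and try u0 = 1.
From the singleton clause (u4), u4 = 1.
But (~u4) is also a unit clause — contradiction.
Neither u0 = 1 nor u0 = 0 works.
No assignment satisfies every clause.

No, unsatisfiable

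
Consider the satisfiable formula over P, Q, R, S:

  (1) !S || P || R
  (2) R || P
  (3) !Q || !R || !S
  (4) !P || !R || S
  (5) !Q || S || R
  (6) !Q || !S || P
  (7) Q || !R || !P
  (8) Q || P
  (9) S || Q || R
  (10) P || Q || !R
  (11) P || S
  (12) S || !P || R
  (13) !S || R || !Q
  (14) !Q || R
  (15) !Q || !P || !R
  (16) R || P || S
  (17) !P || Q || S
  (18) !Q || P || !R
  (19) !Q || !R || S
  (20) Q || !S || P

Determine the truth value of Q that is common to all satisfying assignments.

False

Suppose Q = true.
From the singleton clause (R), R = true.
From the singleton clause (!S), S = false.
But (S) is also a unit clause — contradiction.
So every satisfying assignment has Q = False.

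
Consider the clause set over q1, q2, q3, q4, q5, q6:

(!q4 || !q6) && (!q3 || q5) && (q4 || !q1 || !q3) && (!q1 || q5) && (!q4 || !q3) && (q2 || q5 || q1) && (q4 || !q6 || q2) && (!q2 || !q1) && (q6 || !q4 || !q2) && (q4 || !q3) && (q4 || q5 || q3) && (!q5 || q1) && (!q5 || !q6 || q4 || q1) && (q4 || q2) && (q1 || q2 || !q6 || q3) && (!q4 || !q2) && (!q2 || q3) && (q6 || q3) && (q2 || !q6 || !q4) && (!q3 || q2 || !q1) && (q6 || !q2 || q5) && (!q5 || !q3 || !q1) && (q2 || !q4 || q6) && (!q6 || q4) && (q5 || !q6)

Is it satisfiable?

Case q4 = false:
The clause (!q3) is unit, so q3 = false.
The clause (q5) is unit, so q5 = true.
The clause (q1) is unit, so q1 = true.
The clause (!q2) is unit, so q2 = false.
That conflicts with the unit clause (q2).
So q4 must be the other value — set q4 = true.
The clause (!q6) is unit, so q6 = false.
The clause (!q3) is unit, so q3 = false.
That conflicts with the unit clause (q3).
Neither q4 = true nor q4 = false works.
No assignment satisfies every clause.

No, unsatisfiable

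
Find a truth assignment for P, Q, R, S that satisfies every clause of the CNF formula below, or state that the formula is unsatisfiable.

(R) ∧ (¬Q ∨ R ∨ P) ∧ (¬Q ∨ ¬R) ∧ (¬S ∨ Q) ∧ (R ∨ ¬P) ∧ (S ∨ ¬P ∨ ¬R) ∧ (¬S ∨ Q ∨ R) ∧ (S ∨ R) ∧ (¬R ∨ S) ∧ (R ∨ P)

The clause (R) is unit, so R = True.
The clause (¬Q) is unit, so Q = False.
The clause (¬S) is unit, so S = False.
But (S) is also a unit clause — contradiction.

UNSATISFIABLE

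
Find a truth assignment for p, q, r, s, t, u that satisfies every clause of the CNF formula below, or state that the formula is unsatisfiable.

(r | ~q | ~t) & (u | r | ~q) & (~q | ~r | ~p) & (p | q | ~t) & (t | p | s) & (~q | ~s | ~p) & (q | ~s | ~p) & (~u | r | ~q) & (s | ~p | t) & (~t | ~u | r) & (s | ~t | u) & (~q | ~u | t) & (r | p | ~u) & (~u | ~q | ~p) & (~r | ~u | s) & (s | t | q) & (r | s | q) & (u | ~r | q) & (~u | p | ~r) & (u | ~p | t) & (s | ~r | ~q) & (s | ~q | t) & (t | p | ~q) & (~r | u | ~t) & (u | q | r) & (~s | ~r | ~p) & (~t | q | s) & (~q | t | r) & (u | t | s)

Branch on r: set r = 1.
Branch on q: set q = 0.
The clause (u) is unit, so u = 1.
The clause (s) is unit, so s = 1.
The clause (~p) is unit, so p = 0.
Now (p) is unsatisfied and unit — conflict.
So q must be the other value — set q = 1.
The clause (~p) is unit, so p = 0.
The clause (~u) is unit, so u = 0.
The clause (s) is unit, so s = 1.
The clause (t) is unit, so t = 1.
Now (~t) is unsatisfied and unit — conflict.
Either choice for q ends in contradiction.
So r must be the other value — set r = 0.
Branch on q: set q = 0.
The clause (s) is unit, so s = 1.
The clause (~p) is unit, so p = 0.
The clause (~t) is unit, so t = 0.
The clause (~u) is unit, so u = 0.
Now (u) is unsatisfied and unit — conflict.
So q must be the other value — set q = 1.
The clause (~t) is unit, so t = 0.
Now (t) is unsatisfied and unit — conflict.
Either choice for q ends in contradiction.
Either choice for r ends in contradiction.

UNSATISFIABLE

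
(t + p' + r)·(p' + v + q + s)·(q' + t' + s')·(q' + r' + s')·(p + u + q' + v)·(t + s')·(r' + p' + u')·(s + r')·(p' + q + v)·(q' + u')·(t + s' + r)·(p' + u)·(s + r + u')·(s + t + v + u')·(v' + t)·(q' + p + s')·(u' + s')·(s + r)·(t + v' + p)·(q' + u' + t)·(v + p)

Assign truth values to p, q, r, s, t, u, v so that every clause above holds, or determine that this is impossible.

Branch on t: set t = 1.
Branch on q: set q = 0.
Branch on s: set s = 1.
From the singleton clause (u'), u = 0.
From the singleton clause (p'), p = 0.
From the singleton clause (v), v = 1.
Every clause is now satisfied; r is unconstrained.

p ↦ 0, q ↦ 0, r ↦ 0, s ↦ 1, t ↦ 1, u ↦ 0, v ↦ 1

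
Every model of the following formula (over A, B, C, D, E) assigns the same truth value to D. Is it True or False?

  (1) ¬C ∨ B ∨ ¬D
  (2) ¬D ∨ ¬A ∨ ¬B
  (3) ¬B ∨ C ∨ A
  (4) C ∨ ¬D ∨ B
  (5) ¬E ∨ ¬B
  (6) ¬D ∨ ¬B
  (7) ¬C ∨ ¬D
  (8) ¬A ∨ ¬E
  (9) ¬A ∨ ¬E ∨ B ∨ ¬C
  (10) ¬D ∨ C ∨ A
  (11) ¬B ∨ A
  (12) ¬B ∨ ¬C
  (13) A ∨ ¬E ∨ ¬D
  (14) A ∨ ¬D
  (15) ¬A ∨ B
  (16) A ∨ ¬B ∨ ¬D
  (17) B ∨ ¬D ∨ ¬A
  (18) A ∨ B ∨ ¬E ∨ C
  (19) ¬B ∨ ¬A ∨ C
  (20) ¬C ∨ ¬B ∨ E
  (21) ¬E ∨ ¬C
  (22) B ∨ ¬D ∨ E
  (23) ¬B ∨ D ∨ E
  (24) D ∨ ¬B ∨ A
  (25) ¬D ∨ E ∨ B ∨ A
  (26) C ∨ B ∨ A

False

Suppose D = True.
The clause (¬B) is unit, so B = False.
The clause (¬C) is unit, so C = False.
That conflicts with the unit clause (C).
So every satisfying assignment has D = False.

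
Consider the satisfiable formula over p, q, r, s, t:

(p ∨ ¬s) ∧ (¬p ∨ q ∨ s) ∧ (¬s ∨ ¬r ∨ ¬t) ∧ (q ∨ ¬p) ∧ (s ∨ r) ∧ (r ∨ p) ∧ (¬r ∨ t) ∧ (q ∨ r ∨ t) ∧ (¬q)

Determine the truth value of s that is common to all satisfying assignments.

Suppose s = True.
The clause (p) is unit, so p = True.
The clause (q) is unit, so q = True.
Now (¬q) is unsatisfied and unit — conflict.
So every satisfying assignment has s = False.

False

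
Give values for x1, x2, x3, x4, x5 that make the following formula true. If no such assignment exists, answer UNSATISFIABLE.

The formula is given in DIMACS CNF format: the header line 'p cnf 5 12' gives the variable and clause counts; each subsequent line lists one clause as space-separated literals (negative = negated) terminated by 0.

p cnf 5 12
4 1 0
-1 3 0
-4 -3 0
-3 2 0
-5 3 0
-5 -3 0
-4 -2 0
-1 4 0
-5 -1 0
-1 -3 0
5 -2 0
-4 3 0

UNSATISFIABLE

Try x4 = True.
Unit clause (¬x3) forces x3 = False.
Now (x3) is unsatisfied and unit — conflict.
Undo x4 and try x4 = False.
Unit clause (x1) forces x1 = True.
Now (¬x1) is unsatisfied and unit — conflict.
Either choice for x4 ends in contradiction.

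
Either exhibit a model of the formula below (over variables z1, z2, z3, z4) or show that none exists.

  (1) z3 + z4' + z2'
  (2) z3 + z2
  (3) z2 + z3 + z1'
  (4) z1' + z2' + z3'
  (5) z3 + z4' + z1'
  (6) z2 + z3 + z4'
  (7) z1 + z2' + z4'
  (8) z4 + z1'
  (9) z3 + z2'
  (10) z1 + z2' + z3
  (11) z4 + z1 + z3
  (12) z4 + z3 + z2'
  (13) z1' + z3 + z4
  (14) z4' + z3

z1: 0, z2: 0, z3: 1, z4: 1

Branch on z3: set z3 = 1.
Branch on z1: set z1 = 0.
Branch on z2: set z2 = 0.
Every clause is now satisfied; z4 is unconstrained.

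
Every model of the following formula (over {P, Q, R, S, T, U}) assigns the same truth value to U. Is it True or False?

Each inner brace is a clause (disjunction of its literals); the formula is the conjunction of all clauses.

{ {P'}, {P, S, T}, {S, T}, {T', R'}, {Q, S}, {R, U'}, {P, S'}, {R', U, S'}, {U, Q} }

False

Suppose U = 1.
The clause (P') is unit, so P = 0.
The clause (R) is unit, so R = 1.
The clause (T') is unit, so T = 0.
The clause (S) is unit, so S = 1.
Now (S') is unsatisfied and unit — conflict.
So every satisfying assignment has U = False.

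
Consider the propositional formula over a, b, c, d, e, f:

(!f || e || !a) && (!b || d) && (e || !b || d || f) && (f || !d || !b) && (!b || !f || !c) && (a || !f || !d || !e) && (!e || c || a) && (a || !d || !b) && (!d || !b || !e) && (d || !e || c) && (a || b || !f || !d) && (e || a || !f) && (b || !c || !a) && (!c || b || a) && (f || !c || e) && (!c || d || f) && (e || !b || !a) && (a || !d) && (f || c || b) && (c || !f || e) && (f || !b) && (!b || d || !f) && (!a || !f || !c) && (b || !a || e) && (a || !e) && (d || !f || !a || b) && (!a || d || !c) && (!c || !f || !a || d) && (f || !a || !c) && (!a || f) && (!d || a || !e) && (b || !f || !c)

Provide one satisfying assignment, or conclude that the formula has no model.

a ↦ true; b ↦ false; c ↦ false; d ↦ true; e ↦ true; f ↦ true

Try b = false.
Try c = false.
(f) alone gives f = true.
(e) alone gives e = true.
(a) alone gives a = true.
(d) alone gives d = true.
Every clause now holds.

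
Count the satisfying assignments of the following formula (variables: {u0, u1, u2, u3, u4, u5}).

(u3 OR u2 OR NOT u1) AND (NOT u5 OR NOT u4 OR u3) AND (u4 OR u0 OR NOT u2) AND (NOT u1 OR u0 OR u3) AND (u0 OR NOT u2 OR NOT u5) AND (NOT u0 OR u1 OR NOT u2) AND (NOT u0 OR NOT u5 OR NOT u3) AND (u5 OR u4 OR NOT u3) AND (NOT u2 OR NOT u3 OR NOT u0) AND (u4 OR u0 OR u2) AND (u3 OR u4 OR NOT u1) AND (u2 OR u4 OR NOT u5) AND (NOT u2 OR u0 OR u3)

There are 2^6 = 64 truth assignments over (u0, u1, u2, u3, u4, u5).
Split on u0. With u0 = true, the clauses containing u0 are satisfied and NOT u0 drops from the rest; 5 of the 2^5 = 32 assignments to the other variables satisfy what remains.
With u0 = false, by the same count on the reduced clause set, 7 assignments work.
(One model: u0=F, u1=F, u2=F, u3=F, u4=T, u5=F.)
Total: 5 + 7 = 12.

12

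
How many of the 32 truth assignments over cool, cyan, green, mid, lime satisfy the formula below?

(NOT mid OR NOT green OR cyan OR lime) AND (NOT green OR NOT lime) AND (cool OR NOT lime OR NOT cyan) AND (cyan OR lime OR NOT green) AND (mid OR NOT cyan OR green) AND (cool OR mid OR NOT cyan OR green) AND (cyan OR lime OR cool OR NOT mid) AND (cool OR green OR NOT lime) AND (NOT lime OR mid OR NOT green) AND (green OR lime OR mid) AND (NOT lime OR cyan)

8

There are 2^5 = 32 truth assignments over (cool, cyan, green, mid, lime).
Split on green. With green = true, the clauses containing green are satisfied and NOT green drops from the rest; 4 of the 2^4 = 16 assignments to the other variables satisfy what remains.
With green = false, by the same count on the reduced clause set, 4 assignments work.
(One model: cool=F, cyan=T, green=F, mid=T, lime=F.)
Total: 4 + 4 = 8.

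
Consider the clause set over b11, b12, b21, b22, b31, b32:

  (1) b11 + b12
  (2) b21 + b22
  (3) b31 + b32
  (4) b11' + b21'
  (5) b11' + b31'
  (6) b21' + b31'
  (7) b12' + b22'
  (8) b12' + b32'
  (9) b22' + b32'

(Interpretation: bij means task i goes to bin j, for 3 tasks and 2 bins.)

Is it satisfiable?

Unsatisfiable

Branch on b11: set b11 = 1.
From the singleton clause (b21'), b21 = 0.
From the singleton clause (b22), b22 = 1.
From the singleton clause (b31'), b31 = 0.
From the singleton clause (b32), b32 = 1.
That conflicts with the unit clause (b32').
So b11 must be the other value — set b11 = 0.
From the singleton clause (b12), b12 = 1.
From the singleton clause (b22'), b22 = 0.
From the singleton clause (b21), b21 = 1.
From the singleton clause (b31'), b31 = 0.
From the singleton clause (b32), b32 = 1.
That conflicts with the unit clause (b32').
Neither b11 = 1 nor b11 = 0 works.
No assignment satisfies every clause.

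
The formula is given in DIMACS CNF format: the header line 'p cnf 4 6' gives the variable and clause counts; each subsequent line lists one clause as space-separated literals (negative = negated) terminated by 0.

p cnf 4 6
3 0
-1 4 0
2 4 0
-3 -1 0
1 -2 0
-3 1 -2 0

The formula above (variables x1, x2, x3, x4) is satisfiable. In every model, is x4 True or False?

True

Suppose x4 = False.
The clause (x3) is unit, so x3 = True.
The clause (¬x1) is unit, so x1 = False.
The clause (x2) is unit, so x2 = True.
But (¬x2) is also a unit clause — contradiction.
So every satisfying assignment has x4 = True.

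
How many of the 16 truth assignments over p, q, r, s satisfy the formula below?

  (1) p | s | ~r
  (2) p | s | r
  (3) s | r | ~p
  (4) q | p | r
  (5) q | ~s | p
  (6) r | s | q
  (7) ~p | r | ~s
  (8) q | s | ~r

5

There are 2^4 = 16 truth assignments over (p, q, r, s).
Check each against the 8 clauses (columns in the order p, q, r, s):
  F F F F  ✗ fails (p | s | r)
  F F F T  ✗ fails (q | p | r)
  F F T F  ✗ fails (p | s | ~r)
  F F T T  ✗ fails (q | ~s | p)
  F T F F  ✗ fails (p | s | r)
  F T F T  ✓ satisfies all
  F T T F  ✗ fails (p | s | ~r)
  F T T T  ✓ satisfies all
  T F F F  ✗ fails (s | r | ~p)
  T F F T  ✗ fails (~p | r | ~s)
  T F T F  ✗ fails (q | s | ~r)
  T F T T  ✓ satisfies all
  T T F F  ✗ fails (s | r | ~p)
  T T F T  ✗ fails (~p | r | ~s)
  T T T F  ✓ satisfies all
  T T T T  ✓ satisfies all
5 of the 16 rows are models.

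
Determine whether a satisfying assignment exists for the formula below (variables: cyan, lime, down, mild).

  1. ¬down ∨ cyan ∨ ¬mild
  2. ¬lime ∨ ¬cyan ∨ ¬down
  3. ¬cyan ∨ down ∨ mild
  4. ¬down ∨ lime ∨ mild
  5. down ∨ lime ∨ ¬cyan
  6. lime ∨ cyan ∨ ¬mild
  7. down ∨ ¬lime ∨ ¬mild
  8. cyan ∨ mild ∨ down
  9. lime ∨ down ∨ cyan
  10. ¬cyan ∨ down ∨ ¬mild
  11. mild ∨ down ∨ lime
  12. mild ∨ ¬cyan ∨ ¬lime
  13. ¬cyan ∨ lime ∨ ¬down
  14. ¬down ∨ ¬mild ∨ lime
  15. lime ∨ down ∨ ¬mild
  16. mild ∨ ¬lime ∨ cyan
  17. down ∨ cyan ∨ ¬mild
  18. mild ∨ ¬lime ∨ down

No

Case down = False:
Case cyan = False:
From the singleton clause (mild), mild = True.
But (¬mild) is also a unit clause — contradiction.
Backtrack on cyan: now try cyan = True.
From the singleton clause (mild), mild = True.
But (¬mild) is also a unit clause — contradiction.
Neither cyan = True nor cyan = False works.
Backtrack on down: now try down = True.
Case cyan = True:
From the singleton clause (¬lime), lime = False.
But (lime) is also a unit clause — contradiction.
Backtrack on cyan: now try cyan = False.
From the singleton clause (¬mild), mild = False.
From the singleton clause (lime), lime = True.
But (¬lime) is also a unit clause — contradiction.
Neither cyan = True nor cyan = False works.
Neither down = True nor down = False works.
No assignment satisfies every clause.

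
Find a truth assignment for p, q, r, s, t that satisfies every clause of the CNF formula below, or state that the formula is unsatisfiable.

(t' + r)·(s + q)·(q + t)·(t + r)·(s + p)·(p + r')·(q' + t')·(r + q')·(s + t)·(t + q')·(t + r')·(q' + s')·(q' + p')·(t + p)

p ↦ 1,  q ↦ 0,  r ↦ 1,  s ↦ 1,  t ↦ 1

Case t = 1:
From the singleton clause (r), r = 1.
From the singleton clause (p), p = 1.
From the singleton clause (q'), q = 0.
From the singleton clause (s), s = 1.
This assignment satisfies each clause.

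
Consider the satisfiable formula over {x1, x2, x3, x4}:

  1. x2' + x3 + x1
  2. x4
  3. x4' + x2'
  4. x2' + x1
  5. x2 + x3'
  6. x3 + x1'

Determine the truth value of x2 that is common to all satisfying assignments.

False

Suppose x2 = 1.
The clause (x4) is unit, so x4 = 1.
Now (x4') is unsatisfied and unit — conflict.
So every satisfying assignment has x2 = False.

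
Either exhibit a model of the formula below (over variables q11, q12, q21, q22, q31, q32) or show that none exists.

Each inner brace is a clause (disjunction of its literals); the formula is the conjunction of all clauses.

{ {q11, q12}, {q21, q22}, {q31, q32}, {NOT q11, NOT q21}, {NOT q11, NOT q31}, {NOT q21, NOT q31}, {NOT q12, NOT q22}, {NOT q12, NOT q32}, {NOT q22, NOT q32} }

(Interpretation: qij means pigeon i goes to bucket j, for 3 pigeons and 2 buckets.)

UNSATISFIABLE

Try q11 = true.
Unit clause (NOT q21) forces q21 = false.
Unit clause (q22) forces q22 = true.
Unit clause (NOT q31) forces q31 = false.
Unit clause (q32) forces q32 = true.
Now (NOT q32) is unsatisfied and unit — conflict.
So q11 must be the other value — set q11 = false.
Unit clause (q12) forces q12 = true.
Unit clause (NOT q22) forces q22 = false.
Unit clause (q21) forces q21 = true.
Unit clause (NOT q31) forces q31 = false.
Unit clause (q32) forces q32 = true.
Now (NOT q32) is unsatisfied and unit — conflict.
Both values of q11 lead to a conflict.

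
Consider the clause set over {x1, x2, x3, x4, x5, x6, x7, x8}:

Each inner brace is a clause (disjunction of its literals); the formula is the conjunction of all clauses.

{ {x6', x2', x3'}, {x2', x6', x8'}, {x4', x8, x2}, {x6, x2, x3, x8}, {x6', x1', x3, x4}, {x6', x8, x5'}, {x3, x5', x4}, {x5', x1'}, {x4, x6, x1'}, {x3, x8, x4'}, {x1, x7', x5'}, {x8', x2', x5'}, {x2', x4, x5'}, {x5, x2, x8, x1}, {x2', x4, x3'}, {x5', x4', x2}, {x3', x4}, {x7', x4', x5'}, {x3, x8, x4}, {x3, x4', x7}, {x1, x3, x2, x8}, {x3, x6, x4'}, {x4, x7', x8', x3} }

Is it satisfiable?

Satisfiable

Suppose x5 = 0.
Suppose x3 = 1.
Unit clause (x4) forces x4 = 1.
Suppose x6 = 1.
Unit clause (x2') forces x2 = 0.
Unit clause (x8) forces x8 = 1.
All clauses hold; x1, x7 can take either value.
A satisfying assignment: x1 ↦ 0,  x2 ↦ 0,  x3 ↦ 1,  x4 ↦ 1,  x5 ↦ 0,  x6 ↦ 1,  x7 ↦ 0,  x8 ↦ 1.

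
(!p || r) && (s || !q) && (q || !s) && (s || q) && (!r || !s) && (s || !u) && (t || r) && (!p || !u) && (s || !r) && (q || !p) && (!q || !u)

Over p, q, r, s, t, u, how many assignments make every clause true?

1

There are 2^6 = 64 truth assignments over (p, q, r, s, t, u).
Split on q. With q = true, the clauses containing q are satisfied and !q drops from the rest; 1 of the 2^5 = 32 assignments to the other variables satisfy what remains.
With q = false, by the same count on the reduced clause set, 0 assignments work.
(One model: p=F, q=T, r=F, s=T, t=T, u=F.)
Total: 1 + 0 = 1.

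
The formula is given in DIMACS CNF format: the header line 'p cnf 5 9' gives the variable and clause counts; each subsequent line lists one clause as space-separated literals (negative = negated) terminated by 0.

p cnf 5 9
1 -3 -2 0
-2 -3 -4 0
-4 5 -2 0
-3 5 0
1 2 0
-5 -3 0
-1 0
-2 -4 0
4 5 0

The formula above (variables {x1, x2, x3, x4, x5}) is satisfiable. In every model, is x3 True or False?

Suppose x3 = True.
From the singleton clause (x5), x5 = True.
But (¬x5) is also a unit clause — contradiction.
So every satisfying assignment has x3 = False.

False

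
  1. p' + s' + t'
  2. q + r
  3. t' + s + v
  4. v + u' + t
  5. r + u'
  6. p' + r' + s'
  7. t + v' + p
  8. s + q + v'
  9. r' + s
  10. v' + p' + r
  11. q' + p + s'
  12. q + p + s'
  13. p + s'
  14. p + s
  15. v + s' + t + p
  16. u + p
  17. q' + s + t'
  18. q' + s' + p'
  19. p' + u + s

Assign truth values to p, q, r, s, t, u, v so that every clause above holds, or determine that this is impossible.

Try q = 1.
Try r = 1.
From the singleton clause (s), s = 1.
From the singleton clause (p'), p = 0.
That conflicts with the unit clause (p).
Undo r and try r = 0.
From the singleton clause (u'), u = 0.
From the singleton clause (p), p = 1.
From the singleton clause (v'), v = 0.
From the singleton clause (s'), s = 0.
That conflicts with the unit clause (s).
Either choice for r ends in contradiction.
Undo q and try q = 0.
From the singleton clause (r), r = 1.
From the singleton clause (s), s = 1.
From the singleton clause (p'), p = 0.
That conflicts with the unit clause (p).
Either choice for q ends in contradiction.

UNSATISFIABLE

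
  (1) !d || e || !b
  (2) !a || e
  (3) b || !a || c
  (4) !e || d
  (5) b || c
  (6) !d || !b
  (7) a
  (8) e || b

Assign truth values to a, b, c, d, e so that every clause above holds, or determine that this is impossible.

Unit clause (a) forces a = true.
Unit clause (e) forces e = true.
Unit clause (d) forces d = true.
Unit clause (!b) forces b = false.
Unit clause (c) forces c = true.
Every clause now holds.

a ↦ true, b ↦ false, c ↦ true, d ↦ true, e ↦ true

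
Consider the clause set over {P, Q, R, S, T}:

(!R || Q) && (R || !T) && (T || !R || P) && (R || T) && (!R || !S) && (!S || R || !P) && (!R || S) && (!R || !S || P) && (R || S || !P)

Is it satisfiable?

Try R = false.
(!T) alone gives T = false.
But (T) is also a unit clause — contradiction.
Backtrack on R: now try R = true.
(Q) alone gives Q = true.
(!S) alone gives S = false.
But (S) is also a unit clause — contradiction.
Neither R = true nor R = false works.
No assignment satisfies every clause.

No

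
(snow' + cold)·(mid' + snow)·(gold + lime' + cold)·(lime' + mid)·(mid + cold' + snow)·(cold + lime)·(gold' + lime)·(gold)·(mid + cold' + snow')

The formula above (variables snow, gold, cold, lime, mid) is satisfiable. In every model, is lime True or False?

True

Suppose lime = 0.
(cold) alone gives cold = 1.
(gold') alone gives gold = 0.
That conflicts with the unit clause (gold).
So every satisfying assignment has lime = True.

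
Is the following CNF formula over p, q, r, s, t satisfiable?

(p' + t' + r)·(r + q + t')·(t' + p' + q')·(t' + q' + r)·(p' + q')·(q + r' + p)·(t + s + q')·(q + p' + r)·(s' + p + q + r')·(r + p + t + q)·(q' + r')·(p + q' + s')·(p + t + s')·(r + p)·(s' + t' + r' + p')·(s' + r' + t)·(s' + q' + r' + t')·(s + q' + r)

Try p = 1.
From the singleton clause (q'), q = 0.
From the singleton clause (r), r = 1.
Try s = 0.
All clauses hold; t can take either value.
A satisfying assignment: p=1, q=0, r=1, s=0, t=0.

Yes, satisfiable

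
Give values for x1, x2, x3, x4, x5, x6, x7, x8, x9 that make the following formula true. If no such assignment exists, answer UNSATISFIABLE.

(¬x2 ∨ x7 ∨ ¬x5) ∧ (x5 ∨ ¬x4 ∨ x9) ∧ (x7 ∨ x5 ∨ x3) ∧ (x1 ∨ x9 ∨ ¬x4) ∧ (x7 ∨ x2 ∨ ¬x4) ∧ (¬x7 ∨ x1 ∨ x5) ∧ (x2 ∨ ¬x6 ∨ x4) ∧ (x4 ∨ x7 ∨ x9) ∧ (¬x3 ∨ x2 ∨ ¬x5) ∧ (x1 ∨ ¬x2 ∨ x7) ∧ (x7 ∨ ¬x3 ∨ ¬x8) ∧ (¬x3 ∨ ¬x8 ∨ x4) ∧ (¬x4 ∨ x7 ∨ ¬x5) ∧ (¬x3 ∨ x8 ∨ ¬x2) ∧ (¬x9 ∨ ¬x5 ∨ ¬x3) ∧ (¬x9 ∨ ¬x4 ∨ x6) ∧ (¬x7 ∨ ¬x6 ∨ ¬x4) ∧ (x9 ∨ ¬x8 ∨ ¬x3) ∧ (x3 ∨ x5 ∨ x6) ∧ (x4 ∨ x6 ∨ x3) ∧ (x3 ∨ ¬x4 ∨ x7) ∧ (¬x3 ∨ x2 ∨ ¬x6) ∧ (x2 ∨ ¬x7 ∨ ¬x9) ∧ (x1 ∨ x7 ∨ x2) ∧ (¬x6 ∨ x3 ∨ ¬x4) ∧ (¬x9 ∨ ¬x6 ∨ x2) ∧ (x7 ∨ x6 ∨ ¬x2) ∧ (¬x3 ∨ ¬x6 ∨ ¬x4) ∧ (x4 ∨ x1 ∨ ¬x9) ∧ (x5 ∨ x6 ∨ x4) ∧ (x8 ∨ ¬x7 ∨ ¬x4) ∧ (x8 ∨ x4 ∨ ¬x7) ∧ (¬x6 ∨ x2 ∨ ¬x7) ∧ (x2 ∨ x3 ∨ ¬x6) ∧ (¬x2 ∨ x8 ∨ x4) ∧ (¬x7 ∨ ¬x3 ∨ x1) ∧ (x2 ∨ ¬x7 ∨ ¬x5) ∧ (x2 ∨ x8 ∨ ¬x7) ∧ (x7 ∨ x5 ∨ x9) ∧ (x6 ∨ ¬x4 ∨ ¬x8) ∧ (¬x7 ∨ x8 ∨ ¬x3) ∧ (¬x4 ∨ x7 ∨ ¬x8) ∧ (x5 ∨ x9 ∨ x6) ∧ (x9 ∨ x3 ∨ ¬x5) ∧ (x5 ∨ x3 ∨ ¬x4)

Case x2 = True:
Case x7 = True:
Case x1 = True:
Case x3 = False:
Case x6 = True:
From the singleton clause (¬x4), x4 = False.
From the singleton clause (x8), x8 = True.
Case x9 = True:
Every clause is now satisfied; x5 is unconstrained.

x1=True; x2=True; x3=False; x4=False; x5=False; x6=True; x7=True; x8=True; x9=True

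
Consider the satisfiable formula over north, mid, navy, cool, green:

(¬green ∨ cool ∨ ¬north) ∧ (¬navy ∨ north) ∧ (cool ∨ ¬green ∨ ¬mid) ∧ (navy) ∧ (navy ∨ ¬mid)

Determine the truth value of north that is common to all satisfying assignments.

True

Suppose north = False.
(¬navy) alone gives navy = False.
Now (navy) is unsatisfied and unit — conflict.
So every satisfying assignment has north = True.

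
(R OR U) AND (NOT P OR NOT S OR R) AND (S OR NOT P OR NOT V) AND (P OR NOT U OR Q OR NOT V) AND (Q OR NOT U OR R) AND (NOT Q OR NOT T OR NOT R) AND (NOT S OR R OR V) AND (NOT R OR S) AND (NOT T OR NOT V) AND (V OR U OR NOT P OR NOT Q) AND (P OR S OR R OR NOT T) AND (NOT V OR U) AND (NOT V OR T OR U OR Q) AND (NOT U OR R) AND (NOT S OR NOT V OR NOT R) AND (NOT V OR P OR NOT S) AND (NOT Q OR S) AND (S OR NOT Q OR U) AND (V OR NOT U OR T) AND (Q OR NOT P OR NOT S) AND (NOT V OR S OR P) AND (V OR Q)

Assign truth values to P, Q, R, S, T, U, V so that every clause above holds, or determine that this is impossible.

P ↦ false; Q ↦ true; R ↦ true; S ↦ true; T ↦ false; U ↦ false; V ↦ false

Suppose R = true.
The clause (S) is unit, so S = true.
The clause (NOT V) is unit, so V = false.
The clause (Q) is unit, so Q = true.
The clause (NOT T) is unit, so T = false.
The clause (NOT U) is unit, so U = false.
The clause (NOT P) is unit, so P = false.
All clauses are satisfied.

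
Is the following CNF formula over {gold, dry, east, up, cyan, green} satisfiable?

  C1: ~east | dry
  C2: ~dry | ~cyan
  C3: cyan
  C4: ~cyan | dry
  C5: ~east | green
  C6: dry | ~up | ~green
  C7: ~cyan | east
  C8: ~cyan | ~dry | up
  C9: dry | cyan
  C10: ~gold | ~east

Unit clause (cyan) forces cyan = 1.
Unit clause (~dry) forces dry = 0.
That conflicts with the unit clause (dry).
No assignment satisfies every clause.

No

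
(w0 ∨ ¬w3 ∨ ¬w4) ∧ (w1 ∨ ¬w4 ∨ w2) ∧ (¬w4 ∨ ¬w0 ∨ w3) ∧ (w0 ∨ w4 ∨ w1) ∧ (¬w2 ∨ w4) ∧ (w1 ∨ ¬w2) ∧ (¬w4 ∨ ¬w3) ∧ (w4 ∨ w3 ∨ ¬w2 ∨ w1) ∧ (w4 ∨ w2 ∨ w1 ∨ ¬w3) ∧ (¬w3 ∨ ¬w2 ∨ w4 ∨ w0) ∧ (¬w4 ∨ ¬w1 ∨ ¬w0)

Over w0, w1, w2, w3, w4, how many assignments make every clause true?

There are 2^5 = 32 truth assignments over (w0, w1, w2, w3, w4).
Split on w0. With w0 = True, the clauses containing w0 are satisfied and ¬w0 drops from the rest; 3 of the 2^4 = 16 assignments to the other variables satisfy what remains.
With w0 = False, by the same count on the reduced clause set, 4 assignments work.
Total: 3 + 4 = 7.

7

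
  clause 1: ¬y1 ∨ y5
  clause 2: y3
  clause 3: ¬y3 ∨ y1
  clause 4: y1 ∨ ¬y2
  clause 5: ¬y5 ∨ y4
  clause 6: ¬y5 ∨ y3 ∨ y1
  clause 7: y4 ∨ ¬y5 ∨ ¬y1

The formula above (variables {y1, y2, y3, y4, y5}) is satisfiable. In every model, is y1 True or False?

True

Suppose y1 = False.
From the singleton clause (y3), y3 = True.
That conflicts with the unit clause (¬y3).
So every satisfying assignment has y1 = True.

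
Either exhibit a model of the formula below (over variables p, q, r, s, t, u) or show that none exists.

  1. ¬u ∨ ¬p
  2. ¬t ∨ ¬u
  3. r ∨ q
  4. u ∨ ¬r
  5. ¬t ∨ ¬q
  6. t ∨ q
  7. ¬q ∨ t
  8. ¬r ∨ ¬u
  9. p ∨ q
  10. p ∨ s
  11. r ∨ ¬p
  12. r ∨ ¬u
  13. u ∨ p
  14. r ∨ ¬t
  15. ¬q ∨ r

UNSATISFIABLE

Branch on u: set u = False.
Unit clause (¬r) forces r = False.
Unit clause (q) forces q = True.
That conflicts with the unit clause (¬q).
Backtrack on u: now try u = True.
Unit clause (¬p) forces p = False.
Unit clause (¬t) forces t = False.
Unit clause (q) forces q = True.
That conflicts with the unit clause (¬q).
Neither u = True nor u = False works.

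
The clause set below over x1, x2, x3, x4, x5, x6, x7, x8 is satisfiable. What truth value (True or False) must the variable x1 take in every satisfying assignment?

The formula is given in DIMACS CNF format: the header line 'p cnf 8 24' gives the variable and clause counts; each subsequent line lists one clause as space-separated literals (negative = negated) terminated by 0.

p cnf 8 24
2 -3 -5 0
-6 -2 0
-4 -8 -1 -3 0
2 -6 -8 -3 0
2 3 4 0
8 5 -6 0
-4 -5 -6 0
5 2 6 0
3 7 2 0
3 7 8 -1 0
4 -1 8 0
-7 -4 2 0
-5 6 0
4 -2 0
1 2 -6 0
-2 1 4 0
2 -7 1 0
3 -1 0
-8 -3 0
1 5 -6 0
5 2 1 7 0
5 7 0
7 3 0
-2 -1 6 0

Suppose x1 = True.
The clause (x3) is unit, so x3 = True.
The clause (¬x8) is unit, so x8 = False.
The clause (x4) is unit, so x4 = True.
Try x2 = True.
The clause (¬x6) is unit, so x6 = False.
That conflicts with the unit clause (x6).
So x2 must be the other value — set x2 = False.
The clause (¬x5) is unit, so x5 = False.
The clause (¬x6) is unit, so x6 = False.
That conflicts with the unit clause (x6).
Neither x2 = True nor x2 = False works.
So every satisfying assignment has x1 = False.

False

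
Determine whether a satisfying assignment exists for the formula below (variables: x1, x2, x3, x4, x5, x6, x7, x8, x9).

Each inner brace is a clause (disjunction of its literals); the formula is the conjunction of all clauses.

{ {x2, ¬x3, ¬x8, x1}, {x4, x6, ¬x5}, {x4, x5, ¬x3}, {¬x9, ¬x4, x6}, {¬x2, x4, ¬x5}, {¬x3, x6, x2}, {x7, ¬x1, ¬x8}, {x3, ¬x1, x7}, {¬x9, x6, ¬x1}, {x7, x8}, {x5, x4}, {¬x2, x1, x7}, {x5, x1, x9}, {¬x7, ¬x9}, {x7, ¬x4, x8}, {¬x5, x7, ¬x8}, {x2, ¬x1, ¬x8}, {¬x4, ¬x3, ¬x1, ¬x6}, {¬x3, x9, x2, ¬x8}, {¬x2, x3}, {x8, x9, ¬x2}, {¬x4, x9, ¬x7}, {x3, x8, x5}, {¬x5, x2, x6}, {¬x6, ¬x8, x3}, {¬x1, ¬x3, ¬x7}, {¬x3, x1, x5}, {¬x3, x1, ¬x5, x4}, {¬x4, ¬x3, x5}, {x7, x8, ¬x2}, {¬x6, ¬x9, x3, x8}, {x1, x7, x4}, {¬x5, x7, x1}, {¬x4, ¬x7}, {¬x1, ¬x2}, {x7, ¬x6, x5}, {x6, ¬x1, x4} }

Satisfiable

Suppose x7 = True.
(¬x9) alone gives x9 = False.
(¬x4) alone gives x4 = False.
(x5) alone gives x5 = True.
(x6) alone gives x6 = True.
(¬x2) alone gives x2 = False.
Suppose x1 = False.
(¬x3) alone gives x3 = False.
(¬x8) alone gives x8 = False.
Every clause now holds.
A satisfying assignment: x1 ↦ False, x2 ↦ False, x3 ↦ False, x4 ↦ False, x5 ↦ True, x6 ↦ True, x7 ↦ True, x8 ↦ False, x9 ↦ False.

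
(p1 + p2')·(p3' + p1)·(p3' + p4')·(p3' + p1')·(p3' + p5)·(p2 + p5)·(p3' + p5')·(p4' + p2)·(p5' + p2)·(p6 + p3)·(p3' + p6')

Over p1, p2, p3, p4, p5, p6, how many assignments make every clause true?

There are 2^6 = 64 truth assignments over (p1, p2, p3, p4, p5, p6).
Split on p1. With p1 = 1, the clauses containing p1 are satisfied and p1' drops from the rest; 4 of the 2^5 = 32 assignments to the other variables satisfy what remains.
With p1 = 0, by the same count on the reduced clause set, 0 assignments work.
(One model: p1=T, p2=T, p3=F, p4=F, p5=F, p6=T.)
Total: 4 + 0 = 4.

4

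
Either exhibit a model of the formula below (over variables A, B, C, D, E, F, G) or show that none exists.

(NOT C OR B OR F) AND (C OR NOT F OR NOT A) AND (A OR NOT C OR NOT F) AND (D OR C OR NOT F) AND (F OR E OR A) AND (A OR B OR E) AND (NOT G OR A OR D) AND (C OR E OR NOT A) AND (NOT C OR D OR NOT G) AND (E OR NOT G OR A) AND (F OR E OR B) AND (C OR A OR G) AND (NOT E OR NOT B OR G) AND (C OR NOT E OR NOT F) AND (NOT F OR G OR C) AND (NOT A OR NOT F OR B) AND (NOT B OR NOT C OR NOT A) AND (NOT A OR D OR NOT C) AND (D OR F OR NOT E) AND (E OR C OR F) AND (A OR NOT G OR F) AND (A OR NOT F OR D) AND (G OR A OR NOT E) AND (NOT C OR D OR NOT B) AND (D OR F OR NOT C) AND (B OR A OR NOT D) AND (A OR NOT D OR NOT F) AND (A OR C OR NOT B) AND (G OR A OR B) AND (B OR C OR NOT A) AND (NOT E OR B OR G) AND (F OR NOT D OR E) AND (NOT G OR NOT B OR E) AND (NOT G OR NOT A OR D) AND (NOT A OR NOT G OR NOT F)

A=true, B=true, C=false, D=true, E=true, F=false, G=true

Case C = false:
Case F = false:
(E) alone gives E = true.
(D) alone gives D = true.
Case A = true:
(B) alone gives B = true.
(G) alone gives G = true.
All clauses are satisfied.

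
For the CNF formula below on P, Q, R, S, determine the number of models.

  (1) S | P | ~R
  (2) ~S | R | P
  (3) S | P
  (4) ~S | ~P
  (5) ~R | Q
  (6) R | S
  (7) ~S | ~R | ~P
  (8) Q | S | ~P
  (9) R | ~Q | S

There are 2^4 = 16 truth assignments over (P, Q, R, S).
Check each against the 9 clauses (columns in the order P, Q, R, S):
  F F F F  ✗ fails (S | P)
  F F F T  ✗ fails (~S | R | P)
  F F T F  ✗ fails (S | P | ~R)
  F F T T  ✗ fails (~R | Q)
  F T F F  ✗ fails (S | P)
  F T F T  ✗ fails (~S | R | P)
  F T T F  ✗ fails (S | P | ~R)
  F T T T  ✓ satisfies all
  T F F F  ✗ fails (R | S)
  T F F T  ✗ fails (~S | ~P)
  T F T F  ✗ fails (~R | Q)
  T F T T  ✗ fails (~S | ~P)
  T T F F  ✗ fails (R | S)
  T T F T  ✗ fails (~S | ~P)
  T T T F  ✓ satisfies all
  T T T T  ✗ fails (~S | ~P)
2 of the 16 rows are models.

2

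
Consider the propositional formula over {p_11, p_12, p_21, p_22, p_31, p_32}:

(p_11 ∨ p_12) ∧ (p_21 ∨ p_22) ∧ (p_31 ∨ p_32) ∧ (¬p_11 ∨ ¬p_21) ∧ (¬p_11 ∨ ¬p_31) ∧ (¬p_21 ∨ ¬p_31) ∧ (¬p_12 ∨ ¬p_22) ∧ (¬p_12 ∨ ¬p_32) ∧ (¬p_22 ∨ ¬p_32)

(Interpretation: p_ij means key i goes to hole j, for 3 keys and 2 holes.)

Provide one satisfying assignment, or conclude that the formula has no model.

UNSATISFIABLE

Try p_11 = True.
(¬p_21) alone gives p_21 = False.
(p_22) alone gives p_22 = True.
(¬p_31) alone gives p_31 = False.
(p_32) alone gives p_32 = True.
But (¬p_32) is also a unit clause — contradiction.
Backtrack on p_11: now try p_11 = False.
(p_12) alone gives p_12 = True.
(¬p_22) alone gives p_22 = False.
(p_21) alone gives p_21 = True.
(¬p_31) alone gives p_31 = False.
(p_32) alone gives p_32 = True.
But (¬p_32) is also a unit clause — contradiction.
Either choice for p_11 ends in contradiction.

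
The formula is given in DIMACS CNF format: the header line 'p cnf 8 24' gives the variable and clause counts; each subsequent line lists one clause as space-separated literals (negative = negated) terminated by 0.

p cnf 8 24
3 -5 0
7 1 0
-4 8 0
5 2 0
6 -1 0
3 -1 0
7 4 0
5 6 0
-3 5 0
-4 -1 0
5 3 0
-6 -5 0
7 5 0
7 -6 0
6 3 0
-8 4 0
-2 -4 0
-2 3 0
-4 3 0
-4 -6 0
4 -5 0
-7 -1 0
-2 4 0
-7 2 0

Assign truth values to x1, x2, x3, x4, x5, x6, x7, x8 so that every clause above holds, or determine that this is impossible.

Suppose x3 = True.
The clause (x5) is unit, so x5 = True.
The clause (¬x6) is unit, so x6 = False.
The clause (¬x1) is unit, so x1 = False.
The clause (x7) is unit, so x7 = True.
The clause (x4) is unit, so x4 = True.
The clause (x8) is unit, so x8 = True.
The clause (¬x2) is unit, so x2 = False.
But (x2) is also a unit clause — contradiction.
So x3 must be the other value — set x3 = False.
The clause (¬x5) is unit, so x5 = False.
But (x5) is also a unit clause — contradiction.
Either choice for x3 ends in contradiction.

UNSATISFIABLE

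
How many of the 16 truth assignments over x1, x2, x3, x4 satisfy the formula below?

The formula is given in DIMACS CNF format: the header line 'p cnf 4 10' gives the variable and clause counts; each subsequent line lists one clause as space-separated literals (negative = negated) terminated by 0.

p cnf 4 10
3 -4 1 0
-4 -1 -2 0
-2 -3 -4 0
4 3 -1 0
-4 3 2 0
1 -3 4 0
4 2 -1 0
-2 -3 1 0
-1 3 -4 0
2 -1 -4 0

4

There are 2^4 = 16 truth assignments over (x1, x2, x3, x4).
Split on x2. With x2 = True, the clauses containing x2 are satisfied and ¬x2 drops from the rest; 2 of the 2^3 = 8 assignments to the other variables satisfy what remains.
With x2 = False, by the same count on the reduced clause set, 2 assignments work.
(One model: x1=F, x2=F, x3=F, x4=F.)
Total: 2 + 2 = 4.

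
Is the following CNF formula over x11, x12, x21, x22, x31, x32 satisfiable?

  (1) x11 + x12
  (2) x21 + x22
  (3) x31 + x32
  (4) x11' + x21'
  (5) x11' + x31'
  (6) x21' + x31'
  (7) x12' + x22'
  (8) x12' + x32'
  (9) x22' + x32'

No, unsatisfiable

Case x11 = 1:
From the singleton clause (x21'), x21 = 0.
From the singleton clause (x22), x22 = 1.
From the singleton clause (x31'), x31 = 0.
From the singleton clause (x32), x32 = 1.
Now (x32') is unsatisfied and unit — conflict.
So x11 must be the other value — set x11 = 0.
From the singleton clause (x12), x12 = 1.
From the singleton clause (x22'), x22 = 0.
From the singleton clause (x21), x21 = 1.
From the singleton clause (x31'), x31 = 0.
From the singleton clause (x32), x32 = 1.
Now (x32') is unsatisfied and unit — conflict.
Neither x11 = 1 nor x11 = 0 works.
No assignment satisfies every clause.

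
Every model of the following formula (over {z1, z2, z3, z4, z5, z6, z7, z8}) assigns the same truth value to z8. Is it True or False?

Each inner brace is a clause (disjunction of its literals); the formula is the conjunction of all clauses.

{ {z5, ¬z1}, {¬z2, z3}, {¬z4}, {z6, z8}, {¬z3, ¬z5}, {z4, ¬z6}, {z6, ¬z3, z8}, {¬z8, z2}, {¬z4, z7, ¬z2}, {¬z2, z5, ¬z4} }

Suppose z8 = False.
From the singleton clause (¬z4), z4 = False.
From the singleton clause (z6), z6 = True.
That conflicts with the unit clause (¬z6).
So every satisfying assignment has z8 = True.

True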